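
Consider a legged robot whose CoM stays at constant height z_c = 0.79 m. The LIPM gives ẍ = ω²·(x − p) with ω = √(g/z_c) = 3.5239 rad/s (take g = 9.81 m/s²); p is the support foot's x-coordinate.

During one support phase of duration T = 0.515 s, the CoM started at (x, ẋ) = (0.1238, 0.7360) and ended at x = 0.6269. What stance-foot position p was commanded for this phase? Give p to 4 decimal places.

p = 0.1801

ωT = 3.5239·0.515 = 1.814809; cosh(ωT) = 3.151385, sinh(ωT) = 2.988516
x(T) = p + (x₀−p)·cosh(ωT) + (ẋ₀/ω)·sinh(ωT) ⇒ p·(1 − cosh) = x(T) − x₀·cosh − (ẋ₀/ω)·sinh
numerator   = 0.6269 − (0.1238)·3.151385 − (0.7360/3.5239)·2.988516 = -0.387421
denominator = 1 − 3.151385 = -2.151385
p = -0.387421 / -2.151385 = 0.1801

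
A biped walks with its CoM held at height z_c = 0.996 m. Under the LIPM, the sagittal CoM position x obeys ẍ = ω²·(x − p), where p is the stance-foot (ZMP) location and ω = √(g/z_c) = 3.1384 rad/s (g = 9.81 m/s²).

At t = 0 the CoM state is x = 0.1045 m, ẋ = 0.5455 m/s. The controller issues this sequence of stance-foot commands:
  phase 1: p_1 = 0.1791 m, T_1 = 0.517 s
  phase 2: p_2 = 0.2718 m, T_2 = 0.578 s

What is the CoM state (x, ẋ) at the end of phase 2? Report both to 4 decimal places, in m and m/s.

x = 1.5177, ẋ = 3.9825

phase 1: p=0.1791, T=0.517, ωT=1.622553, cosh=2.631700, sinh=2.434306; start (x,ẋ)=(0.104500, 0.545500) → end (x,ẋ)=(0.405893, 0.865661)
phase 2: p=0.2718, T=0.578, ωT=1.813995, cosh=3.148955, sinh=2.985954; start (x,ẋ)=(0.405893, 0.865661) → end (x,ẋ)=(1.517666, 3.982533)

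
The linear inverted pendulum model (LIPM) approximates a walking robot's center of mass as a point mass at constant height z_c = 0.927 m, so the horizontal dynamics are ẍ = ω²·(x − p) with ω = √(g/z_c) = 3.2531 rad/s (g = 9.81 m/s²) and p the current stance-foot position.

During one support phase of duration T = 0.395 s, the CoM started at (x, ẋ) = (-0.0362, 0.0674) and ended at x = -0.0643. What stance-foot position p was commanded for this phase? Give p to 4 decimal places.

p = 0.0301

ωT = 3.2531·0.395 = 1.284974; cosh(ωT) = 1.945617, sinh(ωT) = 1.668959
x(T) = p + (x₀−p)·cosh(ωT) + (ẋ₀/ω)·sinh(ωT) ⇒ p·(1 − cosh) = x(T) − x₀·cosh − (ẋ₀/ω)·sinh
numerator   = -0.0643 − (-0.0362)·1.945617 − (0.0674/3.2531)·1.668959 = -0.028447
denominator = 1 − 1.945617 = -0.945617
p = -0.028447 / -0.945617 = 0.0301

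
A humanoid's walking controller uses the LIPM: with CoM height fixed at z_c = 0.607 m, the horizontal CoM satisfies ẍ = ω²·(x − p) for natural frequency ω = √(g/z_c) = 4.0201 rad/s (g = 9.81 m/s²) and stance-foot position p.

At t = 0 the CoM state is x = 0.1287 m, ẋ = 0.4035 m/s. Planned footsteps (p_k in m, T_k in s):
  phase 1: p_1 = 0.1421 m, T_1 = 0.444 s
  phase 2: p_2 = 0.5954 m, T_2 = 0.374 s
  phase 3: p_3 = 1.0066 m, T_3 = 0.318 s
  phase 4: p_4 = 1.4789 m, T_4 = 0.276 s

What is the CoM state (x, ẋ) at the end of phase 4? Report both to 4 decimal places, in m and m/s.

phase 1: p=0.1421, T=0.444, ωT=1.784924, cosh=3.063470, sinh=2.895660; start (x,ẋ)=(0.128700, 0.403500) → end (x,ẋ)=(0.391689, 1.080123)
phase 2: p=0.5954, T=0.374, ωT=1.503517, cosh=2.359914, sinh=2.137567; start (x,ẋ)=(0.391689, 1.080123) → end (x,ẋ)=(0.688982, 0.798458)
phase 3: p=1.0066, T=0.318, ωT=1.278392, cosh=1.934673, sinh=1.656188; start (x,ẋ)=(0.688982, 0.798458) → end (x,ẋ)=(0.721059, -0.569961)
phase 4: p=1.4789, T=0.276, ωT=1.109548, cosh=1.681347, sinh=1.351639; start (x,ẋ)=(0.721059, -0.569961) → end (x,ẋ)=(0.013073, -5.076203)

x = 0.0131, ẋ = -5.0762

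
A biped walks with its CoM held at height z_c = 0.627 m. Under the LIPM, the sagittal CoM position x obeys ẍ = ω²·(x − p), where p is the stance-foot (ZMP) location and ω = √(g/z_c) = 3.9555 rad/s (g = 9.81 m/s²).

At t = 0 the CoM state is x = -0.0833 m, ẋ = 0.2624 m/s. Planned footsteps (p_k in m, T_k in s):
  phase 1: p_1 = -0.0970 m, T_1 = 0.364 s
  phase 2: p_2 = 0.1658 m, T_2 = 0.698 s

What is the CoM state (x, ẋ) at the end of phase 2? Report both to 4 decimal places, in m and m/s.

phase 1: p=-0.0970, T=0.364, ωT=1.439802, cosh=2.228417, sinh=1.991443; start (x,ẋ)=(-0.083300, 0.262400) → end (x,ẋ)=(0.065638, 0.692654)
phase 2: p=0.1658, T=0.698, ωT=2.760939, cosh=7.938959, sinh=7.875727; start (x,ẋ)=(0.065638, 0.692654) → end (x,ẋ)=(0.749746, 2.378649)

x = 0.7497, ẋ = 2.3786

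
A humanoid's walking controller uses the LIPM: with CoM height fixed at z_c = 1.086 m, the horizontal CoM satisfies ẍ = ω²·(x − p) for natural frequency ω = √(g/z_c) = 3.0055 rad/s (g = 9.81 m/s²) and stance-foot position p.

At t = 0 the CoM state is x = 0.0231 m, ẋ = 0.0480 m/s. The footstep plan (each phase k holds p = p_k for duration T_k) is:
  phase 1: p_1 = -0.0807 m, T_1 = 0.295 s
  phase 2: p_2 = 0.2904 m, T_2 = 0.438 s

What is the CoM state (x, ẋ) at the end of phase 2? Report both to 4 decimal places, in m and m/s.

phase 1: p=-0.0807, T=0.295, ωT=0.886622, cosh=1.419482, sinh=1.007437; start (x,ẋ)=(0.023100, 0.048000) → end (x,ẋ)=(0.082732, 0.382426)
phase 2: p=0.2904, T=0.438, ωT=1.316409, cosh=1.999050, sinh=1.730953; start (x,ẋ)=(0.082732, 0.382426) → end (x,ẋ)=(0.095511, -0.315881)

x = 0.0955, ẋ = -0.3159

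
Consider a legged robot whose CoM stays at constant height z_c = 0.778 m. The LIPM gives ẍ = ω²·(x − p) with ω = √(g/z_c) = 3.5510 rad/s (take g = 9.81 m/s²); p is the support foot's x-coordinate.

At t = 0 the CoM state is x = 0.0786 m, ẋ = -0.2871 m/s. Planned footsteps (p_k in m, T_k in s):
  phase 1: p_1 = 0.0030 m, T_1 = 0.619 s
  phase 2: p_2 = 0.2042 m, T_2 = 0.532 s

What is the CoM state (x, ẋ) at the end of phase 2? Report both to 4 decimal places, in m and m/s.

x = -0.6314, ẋ = -2.8686

phase 1: p=0.0030, T=0.619, ωT=2.198069, cosh=4.559310, sinh=4.448293; start (x,ẋ)=(0.078600, -0.287100) → end (x,ẋ)=(-0.011963, -0.114809)
phase 2: p=0.2042, T=0.532, ωT=1.889132, cosh=3.382414, sinh=3.231211; start (x,ẋ)=(-0.011963, -0.114809) → end (x,ẋ)=(-0.631421, -2.868589)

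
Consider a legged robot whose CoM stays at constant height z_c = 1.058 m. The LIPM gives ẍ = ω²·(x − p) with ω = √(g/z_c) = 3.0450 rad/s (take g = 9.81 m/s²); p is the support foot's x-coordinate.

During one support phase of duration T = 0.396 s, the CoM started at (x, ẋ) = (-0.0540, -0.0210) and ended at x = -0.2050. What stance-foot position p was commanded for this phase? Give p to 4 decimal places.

ωT = 3.0450·0.396 = 1.205820; cosh(ωT) = 1.819471, sinh(ωT) = 1.520025
x(T) = p + (x₀−p)·cosh(ωT) + (ẋ₀/ω)·sinh(ωT) ⇒ p·(1 − cosh) = x(T) − x₀·cosh − (ẋ₀/ω)·sinh
numerator   = -0.2050 − (-0.0540)·1.819471 − (-0.0210/3.0450)·1.520025 = -0.096266
denominator = 1 − 1.819471 = -0.819471
p = -0.096266 / -0.819471 = 0.1175

p = 0.1175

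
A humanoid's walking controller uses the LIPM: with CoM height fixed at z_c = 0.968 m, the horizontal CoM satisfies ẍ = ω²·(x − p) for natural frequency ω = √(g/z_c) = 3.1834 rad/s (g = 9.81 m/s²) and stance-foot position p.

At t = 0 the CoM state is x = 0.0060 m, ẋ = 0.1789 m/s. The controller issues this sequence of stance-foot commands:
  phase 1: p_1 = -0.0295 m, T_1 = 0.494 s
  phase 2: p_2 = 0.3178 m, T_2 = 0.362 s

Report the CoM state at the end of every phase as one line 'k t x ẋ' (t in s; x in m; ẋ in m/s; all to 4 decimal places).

1 0.4940 0.1893 0.7102
2 0.8560 0.4120 0.6535

phase 1: p=-0.0295, T=0.494, ωT=1.572600, cosh=2.513332, sinh=2.305827; start (x,ẋ)=(0.006000, 0.178900) → end (x,ẋ)=(0.189306, 0.710218)
phase 2: p=0.3178, T=0.362, ωT=1.152391, cosh=1.740817, sinh=1.424936; start (x,ẋ)=(0.189306, 0.710218) → end (x,ẋ)=(0.412019, 0.653491)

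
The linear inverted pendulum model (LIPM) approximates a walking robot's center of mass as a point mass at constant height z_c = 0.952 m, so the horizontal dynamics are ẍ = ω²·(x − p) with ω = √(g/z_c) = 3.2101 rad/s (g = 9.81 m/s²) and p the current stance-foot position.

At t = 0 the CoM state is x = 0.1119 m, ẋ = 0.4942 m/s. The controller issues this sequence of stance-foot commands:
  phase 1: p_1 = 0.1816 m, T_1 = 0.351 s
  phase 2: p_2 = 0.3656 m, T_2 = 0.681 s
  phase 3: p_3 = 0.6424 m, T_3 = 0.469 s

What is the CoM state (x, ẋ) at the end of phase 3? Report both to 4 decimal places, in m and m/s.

x = 1.5083, ẋ = 2.9972

phase 1: p=0.1816, T=0.351, ωT=1.126745, cosh=1.704842, sinh=1.380755; start (x,ẋ)=(0.111900, 0.494200) → end (x,ẋ)=(0.275342, 0.533597)
phase 2: p=0.3656, T=0.681, ωT=2.186078, cosh=4.506298, sinh=4.393941; start (x,ẋ)=(0.275342, 0.533597) → end (x,ẋ)=(0.689251, 1.131459)
phase 3: p=0.6424, T=0.469, ωT=1.505537, cosh=2.364235, sinh=2.142337; start (x,ẋ)=(0.689251, 1.131459) → end (x,ẋ)=(1.508273, 2.997235)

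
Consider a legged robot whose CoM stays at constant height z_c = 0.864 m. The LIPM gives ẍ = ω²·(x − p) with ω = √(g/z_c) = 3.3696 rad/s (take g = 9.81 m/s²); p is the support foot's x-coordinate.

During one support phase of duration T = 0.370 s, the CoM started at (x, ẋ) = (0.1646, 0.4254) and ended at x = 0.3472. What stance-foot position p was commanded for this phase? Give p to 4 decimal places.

p = 0.1860

ωT = 3.3696·0.370 = 1.246752; cosh(ωT) = 1.883231, sinh(ωT) = 1.595794
x(T) = p + (x₀−p)·cosh(ωT) + (ẋ₀/ω)·sinh(ωT) ⇒ p·(1 − cosh) = x(T) − x₀·cosh − (ẋ₀/ω)·sinh
numerator   = 0.3472 − (0.1646)·1.883231 − (0.4254/3.3696)·1.595794 = -0.164243
denominator = 1 − 1.883231 = -0.883231
p = -0.164243 / -0.883231 = 0.1860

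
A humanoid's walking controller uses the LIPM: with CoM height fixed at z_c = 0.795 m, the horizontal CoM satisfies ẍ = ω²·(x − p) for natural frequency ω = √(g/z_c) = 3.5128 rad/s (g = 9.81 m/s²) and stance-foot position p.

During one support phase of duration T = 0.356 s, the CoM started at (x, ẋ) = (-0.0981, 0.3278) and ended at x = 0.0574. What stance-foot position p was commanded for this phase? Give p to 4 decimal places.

ωT = 3.5128·0.356 = 1.250557; cosh(ωT) = 1.889316, sinh(ωT) = 1.602971
x(T) = p + (x₀−p)·cosh(ωT) + (ẋ₀/ω)·sinh(ωT) ⇒ p·(1 − cosh) = x(T) − x₀·cosh − (ẋ₀/ω)·sinh
numerator   = 0.0574 − (-0.0981)·1.889316 − (0.3278/3.5128)·1.602971 = 0.093159
denominator = 1 − 1.889316 = -0.889316
p = 0.093159 / -0.889316 = -0.1048

p = -0.1048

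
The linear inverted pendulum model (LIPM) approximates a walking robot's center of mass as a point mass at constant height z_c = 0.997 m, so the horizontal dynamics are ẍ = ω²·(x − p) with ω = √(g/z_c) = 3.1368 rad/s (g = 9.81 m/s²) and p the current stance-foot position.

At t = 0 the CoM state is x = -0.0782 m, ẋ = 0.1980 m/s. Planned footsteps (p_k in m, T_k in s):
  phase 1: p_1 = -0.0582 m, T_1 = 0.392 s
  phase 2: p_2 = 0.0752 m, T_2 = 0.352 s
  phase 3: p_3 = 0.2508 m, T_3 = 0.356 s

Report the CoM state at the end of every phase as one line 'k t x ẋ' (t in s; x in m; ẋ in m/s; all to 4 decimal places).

1 0.3920 0.0034 0.2694
2 0.7440 0.0703 0.1486
3 1.1000 0.0101 -0.5209

phase 1: p=-0.0582, T=0.392, ωT=1.229626, cosh=1.856175, sinh=1.563773; start (x,ẋ)=(-0.078200, 0.198000) → end (x,ẋ)=(0.003384, 0.269418)
phase 2: p=0.0752, T=0.352, ωT=1.104154, cosh=1.674081, sinh=1.342589; start (x,ẋ)=(0.003384, 0.269418) → end (x,ẋ)=(0.070289, 0.148581)
phase 3: p=0.2508, T=0.356, ωT=1.116701, cosh=1.691059, sinh=1.363701; start (x,ẋ)=(0.070289, 0.148581) → end (x,ẋ)=(0.010140, -0.520904)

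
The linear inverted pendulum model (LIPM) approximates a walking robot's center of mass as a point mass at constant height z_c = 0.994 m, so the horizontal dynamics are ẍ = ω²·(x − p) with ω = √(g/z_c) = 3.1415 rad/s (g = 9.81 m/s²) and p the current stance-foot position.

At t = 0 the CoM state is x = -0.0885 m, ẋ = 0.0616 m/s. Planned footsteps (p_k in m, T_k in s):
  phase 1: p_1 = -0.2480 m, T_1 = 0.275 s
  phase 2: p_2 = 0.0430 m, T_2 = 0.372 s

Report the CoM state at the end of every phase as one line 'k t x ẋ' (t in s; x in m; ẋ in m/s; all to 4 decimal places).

1 0.2750 -0.0061 0.5748
2 0.6470 0.2224 0.7901

phase 1: p=-0.2480, T=0.275, ωT=0.863913, cosh=1.396967, sinh=0.975457; start (x,ẋ)=(-0.088500, 0.061600) → end (x,ẋ)=(-0.006057, 0.574825)
phase 2: p=0.0430, T=0.372, ωT=1.168638, cosh=1.764199, sinh=1.453409; start (x,ẋ)=(-0.006057, 0.574825) → end (x,ẋ)=(0.222396, 0.790119)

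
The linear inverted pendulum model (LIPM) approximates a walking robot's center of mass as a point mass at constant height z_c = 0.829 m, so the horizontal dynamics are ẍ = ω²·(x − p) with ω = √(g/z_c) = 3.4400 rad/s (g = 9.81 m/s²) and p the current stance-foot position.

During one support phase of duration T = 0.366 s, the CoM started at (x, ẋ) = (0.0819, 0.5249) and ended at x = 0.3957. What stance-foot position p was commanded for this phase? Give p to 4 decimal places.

p = 0.0080

ωT = 3.4400·0.366 = 1.259040; cosh(ωT) = 1.902983, sinh(ωT) = 1.619056
x(T) = p + (x₀−p)·cosh(ωT) + (ẋ₀/ω)·sinh(ωT) ⇒ p·(1 − cosh) = x(T) − x₀·cosh − (ẋ₀/ω)·sinh
numerator   = 0.3957 − (0.0819)·1.902983 − (0.5249/3.4400)·1.619056 = -0.007202
denominator = 1 − 1.902983 = -0.902983
p = -0.007202 / -0.902983 = 0.0080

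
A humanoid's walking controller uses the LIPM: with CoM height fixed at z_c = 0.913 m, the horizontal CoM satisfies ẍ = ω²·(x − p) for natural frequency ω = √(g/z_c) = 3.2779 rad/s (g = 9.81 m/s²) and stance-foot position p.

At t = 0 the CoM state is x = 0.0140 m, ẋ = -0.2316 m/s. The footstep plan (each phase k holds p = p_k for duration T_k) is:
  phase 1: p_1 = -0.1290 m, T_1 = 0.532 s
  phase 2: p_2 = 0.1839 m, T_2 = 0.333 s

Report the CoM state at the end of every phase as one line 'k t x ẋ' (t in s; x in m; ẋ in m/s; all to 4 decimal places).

phase 1: p=-0.1290, T=0.532, ωT=1.743843, cosh=2.947063, sinh=2.772216; start (x,ẋ)=(0.014000, -0.231600) → end (x,ẋ)=(0.096559, 0.616908)
phase 2: p=0.1839, T=0.333, ωT=1.091541, cosh=1.657279, sinh=1.321581; start (x,ẋ)=(0.096559, 0.616908) → end (x,ẋ)=(0.287876, 0.644027)

1 0.5320 0.0966 0.6169
2 0.8650 0.2879 0.6440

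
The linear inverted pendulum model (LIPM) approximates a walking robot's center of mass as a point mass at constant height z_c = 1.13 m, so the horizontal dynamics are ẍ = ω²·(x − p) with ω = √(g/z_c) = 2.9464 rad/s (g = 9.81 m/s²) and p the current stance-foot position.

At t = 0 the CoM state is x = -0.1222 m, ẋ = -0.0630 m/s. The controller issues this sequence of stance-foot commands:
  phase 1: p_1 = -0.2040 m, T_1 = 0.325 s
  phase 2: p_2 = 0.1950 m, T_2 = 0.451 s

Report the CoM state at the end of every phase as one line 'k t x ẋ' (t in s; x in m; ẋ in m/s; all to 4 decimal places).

1 0.3250 -0.1055 0.1736
2 0.7760 -0.3088 -1.2039

phase 1: p=-0.2040, T=0.325, ωT=0.957580, cosh=1.494602, sinh=1.110782; start (x,ẋ)=(-0.122200, -0.063000) → end (x,ẋ)=(-0.105492, 0.173556)
phase 2: p=0.1950, T=0.451, ωT=1.328826, cosh=2.020698, sinh=1.755910; start (x,ẋ)=(-0.105492, 0.173556) → end (x,ẋ)=(-0.308774, -1.203928)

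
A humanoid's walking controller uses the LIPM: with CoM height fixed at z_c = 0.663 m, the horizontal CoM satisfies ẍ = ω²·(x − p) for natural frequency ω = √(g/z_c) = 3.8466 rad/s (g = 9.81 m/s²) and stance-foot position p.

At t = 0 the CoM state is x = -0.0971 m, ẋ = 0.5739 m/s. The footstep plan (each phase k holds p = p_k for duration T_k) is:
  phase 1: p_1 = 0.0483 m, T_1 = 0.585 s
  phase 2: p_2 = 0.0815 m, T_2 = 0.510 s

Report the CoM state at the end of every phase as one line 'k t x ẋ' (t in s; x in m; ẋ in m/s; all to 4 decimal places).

phase 1: p=0.0483, T=0.585, ωT=2.250261, cosh=4.797792, sinh=4.692420; start (x,ẋ)=(-0.097100, 0.573900) → end (x,ẋ)=(0.050795, 0.129003)
phase 2: p=0.0815, T=0.510, ωT=1.961766, cosh=3.626243, sinh=3.485633; start (x,ẋ)=(0.050795, 0.129003) → end (x,ẋ)=(0.087052, 0.056102)

1 0.5850 0.0508 0.1290
2 1.0950 0.0871 0.0561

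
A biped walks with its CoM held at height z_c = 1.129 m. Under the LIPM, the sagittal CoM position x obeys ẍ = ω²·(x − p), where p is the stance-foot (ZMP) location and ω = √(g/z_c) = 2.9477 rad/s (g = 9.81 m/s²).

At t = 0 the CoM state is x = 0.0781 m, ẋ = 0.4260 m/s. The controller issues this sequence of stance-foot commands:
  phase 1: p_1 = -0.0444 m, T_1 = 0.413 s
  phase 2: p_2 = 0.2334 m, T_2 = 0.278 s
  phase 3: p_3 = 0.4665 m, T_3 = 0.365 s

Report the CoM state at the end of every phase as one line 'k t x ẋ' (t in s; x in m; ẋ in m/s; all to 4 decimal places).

phase 1: p=-0.0444, T=0.413, ωT=1.217400, cosh=1.837196, sinh=1.541197; start (x,ẋ)=(0.078100, 0.426000) → end (x,ẋ)=(0.403389, 1.339161)
phase 2: p=0.2334, T=0.278, ωT=0.819461, cosh=1.354972, sinh=0.914303; start (x,ẋ)=(0.403389, 1.339161) → end (x,ẋ)=(0.879105, 2.272664)
phase 3: p=0.4665, T=0.365, ωT=1.075910, cosh=1.636825, sinh=1.295837; start (x,ẋ)=(0.879105, 2.272664) → end (x,ẋ)=(2.140948, 5.295997)

1 0.4130 0.4034 1.3392
2 0.6910 0.8791 2.2727
3 1.0560 2.1409 5.2960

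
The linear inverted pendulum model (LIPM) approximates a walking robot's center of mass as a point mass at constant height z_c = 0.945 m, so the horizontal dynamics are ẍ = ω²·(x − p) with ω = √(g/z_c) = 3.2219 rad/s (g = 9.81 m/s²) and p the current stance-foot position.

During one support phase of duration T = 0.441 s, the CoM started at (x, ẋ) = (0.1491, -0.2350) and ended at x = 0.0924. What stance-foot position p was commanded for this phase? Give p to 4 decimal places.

p = 0.0773

ωT = 3.2219·0.441 = 1.420858; cosh(ωT) = 2.191089, sinh(ωT) = 1.949582
x(T) = p + (x₀−p)·cosh(ωT) + (ẋ₀/ω)·sinh(ωT) ⇒ p·(1 − cosh) = x(T) − x₀·cosh − (ẋ₀/ω)·sinh
numerator   = 0.0924 − (0.1491)·2.191089 − (-0.2350/3.2219)·1.949582 = -0.092092
denominator = 1 − 2.191089 = -1.191089
p = -0.092092 / -1.191089 = 0.0773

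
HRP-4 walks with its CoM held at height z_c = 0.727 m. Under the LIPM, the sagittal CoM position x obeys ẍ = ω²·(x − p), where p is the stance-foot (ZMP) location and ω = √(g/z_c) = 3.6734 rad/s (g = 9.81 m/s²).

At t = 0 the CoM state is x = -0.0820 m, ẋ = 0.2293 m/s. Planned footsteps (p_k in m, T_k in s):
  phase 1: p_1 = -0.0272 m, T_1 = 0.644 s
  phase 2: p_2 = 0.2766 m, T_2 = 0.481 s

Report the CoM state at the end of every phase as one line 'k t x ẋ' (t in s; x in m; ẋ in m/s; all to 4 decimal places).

1 0.6440 0.0079 0.1693
2 1.1250 -0.4018 -2.2943

phase 1: p=-0.0272, T=0.644, ωT=2.365670, cosh=5.372527, sinh=5.278641; start (x,ẋ)=(-0.082000, 0.229300) → end (x,ẋ)=(0.007887, 0.169318)
phase 2: p=0.2766, T=0.481, ωT=1.766905, cosh=3.011787, sinh=2.840926; start (x,ẋ)=(0.007887, 0.169318) → end (x,ẋ)=(-0.401758, -2.294297)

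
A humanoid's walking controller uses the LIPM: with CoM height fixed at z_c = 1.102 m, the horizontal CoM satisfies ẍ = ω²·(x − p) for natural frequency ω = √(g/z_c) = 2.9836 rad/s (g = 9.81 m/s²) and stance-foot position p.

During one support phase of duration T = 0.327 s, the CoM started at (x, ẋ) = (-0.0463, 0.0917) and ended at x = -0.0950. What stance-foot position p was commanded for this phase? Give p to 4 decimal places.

p = 0.1162

ωT = 2.9836·0.327 = 0.975637; cosh(ωT) = 1.514905, sinh(ωT) = 1.137952
x(T) = p + (x₀−p)·cosh(ωT) + (ẋ₀/ω)·sinh(ωT) ⇒ p·(1 − cosh) = x(T) − x₀·cosh − (ẋ₀/ω)·sinh
numerator   = -0.0950 − (-0.0463)·1.514905 − (0.0917/2.9836)·1.137952 = -0.059835
denominator = 1 − 1.514905 = -0.514905
p = -0.059835 / -0.514905 = 0.1162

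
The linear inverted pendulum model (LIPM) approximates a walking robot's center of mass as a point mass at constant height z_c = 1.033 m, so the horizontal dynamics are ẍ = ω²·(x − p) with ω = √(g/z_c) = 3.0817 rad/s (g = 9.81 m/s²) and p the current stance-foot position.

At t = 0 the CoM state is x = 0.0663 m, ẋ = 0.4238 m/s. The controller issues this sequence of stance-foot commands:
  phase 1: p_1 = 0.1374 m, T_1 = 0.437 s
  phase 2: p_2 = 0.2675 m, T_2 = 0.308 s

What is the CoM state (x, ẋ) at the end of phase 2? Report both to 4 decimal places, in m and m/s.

phase 1: p=0.1374, T=0.437, ωT=1.346703, cosh=2.052412, sinh=1.792316; start (x,ẋ)=(0.066300, 0.423800) → end (x,ẋ)=(0.237955, 0.477100)
phase 2: p=0.2675, T=0.308, ωT=0.949164, cosh=1.485306, sinh=1.098242; start (x,ẋ)=(0.237955, 0.477100) → end (x,ẋ)=(0.393644, 0.608648)

x = 0.3936, ẋ = 0.6086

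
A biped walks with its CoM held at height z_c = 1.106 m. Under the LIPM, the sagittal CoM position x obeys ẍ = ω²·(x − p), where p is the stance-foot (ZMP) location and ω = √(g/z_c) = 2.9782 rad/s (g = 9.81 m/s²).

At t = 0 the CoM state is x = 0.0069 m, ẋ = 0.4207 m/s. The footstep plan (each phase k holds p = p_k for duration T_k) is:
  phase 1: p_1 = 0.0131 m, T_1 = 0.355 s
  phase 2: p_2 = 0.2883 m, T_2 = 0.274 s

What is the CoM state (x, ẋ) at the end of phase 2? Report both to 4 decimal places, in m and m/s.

x = 0.3445, ẋ = 0.5974

phase 1: p=0.0131, T=0.355, ωT=1.057261, cosh=1.612941, sinh=1.265535; start (x,ẋ)=(0.006900, 0.420700) → end (x,ẋ)=(0.181869, 0.655196)
phase 2: p=0.2883, T=0.274, ωT=0.816027, cosh=1.351841, sinh=0.909656; start (x,ẋ)=(0.181869, 0.655196) → end (x,ẋ)=(0.344544, 0.597385)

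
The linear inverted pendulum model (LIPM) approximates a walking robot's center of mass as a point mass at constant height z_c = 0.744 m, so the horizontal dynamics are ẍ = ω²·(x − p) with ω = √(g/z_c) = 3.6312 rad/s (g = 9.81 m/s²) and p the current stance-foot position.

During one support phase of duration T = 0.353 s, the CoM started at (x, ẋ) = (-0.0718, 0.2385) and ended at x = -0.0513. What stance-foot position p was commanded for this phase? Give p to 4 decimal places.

ωT = 3.6312·0.353 = 1.281814; cosh(ωT) = 1.940351, sinh(ωT) = 1.662818
x(T) = p + (x₀−p)·cosh(ωT) + (ẋ₀/ω)·sinh(ωT) ⇒ p·(1 − cosh) = x(T) − x₀·cosh − (ẋ₀/ω)·sinh
numerator   = -0.0513 − (-0.0718)·1.940351 − (0.2385/3.6312)·1.662818 = -0.021198
denominator = 1 − 1.940351 = -0.940351
p = -0.021198 / -0.940351 = 0.0225

p = 0.0225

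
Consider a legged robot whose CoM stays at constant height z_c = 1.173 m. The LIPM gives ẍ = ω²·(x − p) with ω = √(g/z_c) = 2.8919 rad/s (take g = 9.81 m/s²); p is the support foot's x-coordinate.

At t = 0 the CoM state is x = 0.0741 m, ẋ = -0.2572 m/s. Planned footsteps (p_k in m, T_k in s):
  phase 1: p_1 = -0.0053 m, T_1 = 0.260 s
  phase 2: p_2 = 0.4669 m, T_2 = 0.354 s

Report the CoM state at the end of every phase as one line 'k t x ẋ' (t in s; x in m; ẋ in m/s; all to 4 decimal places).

phase 1: p=-0.0053, T=0.260, ωT=0.751894, cosh=1.296243, sinh=0.824770; start (x,ẋ)=(0.074100, -0.257200) → end (x,ẋ)=(0.024268, -0.144013)
phase 2: p=0.4669, T=0.354, ωT=1.023733, cosh=1.571408, sinh=1.212157; start (x,ẋ)=(0.024268, -0.144013) → end (x,ẋ)=(-0.289019, -1.777920)

1 0.2600 0.0243 -0.1440
2 0.6140 -0.2890 -1.7779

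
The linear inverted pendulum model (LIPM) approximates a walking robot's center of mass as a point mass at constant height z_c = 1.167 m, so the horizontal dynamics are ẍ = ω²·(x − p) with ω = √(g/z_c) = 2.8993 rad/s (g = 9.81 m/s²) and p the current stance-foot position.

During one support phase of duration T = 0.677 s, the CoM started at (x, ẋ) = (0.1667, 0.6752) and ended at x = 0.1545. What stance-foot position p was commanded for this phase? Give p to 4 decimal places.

ωT = 2.8993·0.677 = 1.962826; cosh(ωT) = 3.629940, sinh(ωT) = 3.489479
x(T) = p + (x₀−p)·cosh(ωT) + (ẋ₀/ω)·sinh(ωT) ⇒ p·(1 − cosh) = x(T) − x₀·cosh − (ẋ₀/ω)·sinh
numerator   = 0.1545 − (0.1667)·3.629940 − (0.6752/2.8993)·3.489479 = -1.263254
denominator = 1 − 3.629940 = -2.629940
p = -1.263254 / -2.629940 = 0.4803

p = 0.4803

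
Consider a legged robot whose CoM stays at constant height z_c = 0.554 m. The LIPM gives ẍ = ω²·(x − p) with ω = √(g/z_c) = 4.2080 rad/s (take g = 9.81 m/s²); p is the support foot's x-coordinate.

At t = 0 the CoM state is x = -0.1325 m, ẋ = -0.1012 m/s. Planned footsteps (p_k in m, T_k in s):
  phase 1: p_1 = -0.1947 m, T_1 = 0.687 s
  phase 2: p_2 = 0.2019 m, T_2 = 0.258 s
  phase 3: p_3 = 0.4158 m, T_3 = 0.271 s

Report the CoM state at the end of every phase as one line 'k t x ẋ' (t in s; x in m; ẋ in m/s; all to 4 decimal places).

1 0.6870 0.1512 1.4355
2 0.9450 0.5658 2.0882
3 1.2160 1.3712 4.4863

phase 1: p=-0.1947, T=0.687, ωT=2.890896, cosh=9.032483, sinh=8.976956; start (x,ẋ)=(-0.132500, -0.101200) → end (x,ẋ)=(0.151230, 1.435520)
phase 2: p=0.2019, T=0.258, ωT=1.085664, cosh=1.649542, sinh=1.311864; start (x,ẋ)=(0.151230, 1.435520) → end (x,ẋ)=(0.565847, 2.088233)
phase 3: p=0.4158, T=0.271, ωT=1.140368, cosh=1.723810, sinh=1.404109; start (x,ẋ)=(0.565847, 2.088233) → end (x,ẋ)=(1.371247, 4.486272)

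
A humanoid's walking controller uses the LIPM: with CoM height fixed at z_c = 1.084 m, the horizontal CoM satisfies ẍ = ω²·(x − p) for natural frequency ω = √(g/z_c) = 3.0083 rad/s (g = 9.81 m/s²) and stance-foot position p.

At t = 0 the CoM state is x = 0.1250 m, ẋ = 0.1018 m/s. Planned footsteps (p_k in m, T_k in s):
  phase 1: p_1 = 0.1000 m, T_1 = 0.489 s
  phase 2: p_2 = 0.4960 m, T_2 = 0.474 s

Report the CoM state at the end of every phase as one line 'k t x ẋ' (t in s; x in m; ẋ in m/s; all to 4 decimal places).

1 0.4890 0.2271 0.3884
2 0.9630 0.1572 -0.7314

phase 1: p=0.1000, T=0.489, ωT=1.471059, cosh=2.291762, sinh=2.062080; start (x,ẋ)=(0.125000, 0.101800) → end (x,ẋ)=(0.227074, 0.388385)
phase 2: p=0.4960, T=0.474, ωT=1.425934, cosh=2.201014, sinh=1.960730; start (x,ẋ)=(0.227074, 0.388385) → end (x,ẋ)=(0.157230, -0.731408)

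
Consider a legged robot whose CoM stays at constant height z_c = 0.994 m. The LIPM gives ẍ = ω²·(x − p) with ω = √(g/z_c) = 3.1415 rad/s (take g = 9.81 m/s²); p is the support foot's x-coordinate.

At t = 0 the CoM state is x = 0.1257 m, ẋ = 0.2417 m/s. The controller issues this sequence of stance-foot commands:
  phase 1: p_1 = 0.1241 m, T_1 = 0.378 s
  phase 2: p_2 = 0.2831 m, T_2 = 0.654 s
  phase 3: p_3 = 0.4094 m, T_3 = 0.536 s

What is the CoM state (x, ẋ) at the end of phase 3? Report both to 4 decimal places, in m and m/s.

phase 1: p=0.1241, T=0.378, ωT=1.187487, cosh=1.791909, sinh=1.486922; start (x,ẋ)=(0.125700, 0.241700) → end (x,ẋ)=(0.241368, 0.440578)
phase 2: p=0.2831, T=0.654, ωT=2.054541, cosh=3.965703, sinh=3.837552; start (x,ẋ)=(0.241368, 0.440578) → end (x,ẋ)=(0.655797, 1.244090)
phase 3: p=0.4094, T=0.536, ωT=1.683844, cosh=2.785940, sinh=2.600281; start (x,ẋ)=(0.655797, 1.244090) → end (x,ẋ)=(2.125605, 5.478724)

x = 2.1256, ẋ = 5.4787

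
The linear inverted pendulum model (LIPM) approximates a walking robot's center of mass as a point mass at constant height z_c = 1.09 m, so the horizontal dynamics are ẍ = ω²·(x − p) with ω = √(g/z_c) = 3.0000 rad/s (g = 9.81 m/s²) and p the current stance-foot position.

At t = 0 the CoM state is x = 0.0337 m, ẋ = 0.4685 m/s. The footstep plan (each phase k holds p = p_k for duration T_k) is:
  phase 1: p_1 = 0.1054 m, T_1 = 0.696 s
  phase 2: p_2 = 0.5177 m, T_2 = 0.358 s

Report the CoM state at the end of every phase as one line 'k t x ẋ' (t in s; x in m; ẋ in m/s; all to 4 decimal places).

1 0.6960 0.4321 1.0647
2 1.0540 0.8365 1.4079

phase 1: p=0.1054, T=0.696, ωT=2.088000, cosh=4.096348, sinh=3.972413; start (x,ẋ)=(0.033700, 0.468500) → end (x,ẋ)=(0.432050, 1.064673)
phase 2: p=0.5177, T=0.358, ωT=1.074000, cosh=1.634352, sinh=1.292713; start (x,ẋ)=(0.432050, 1.064673) → end (x,ẋ)=(0.836490, 1.407889)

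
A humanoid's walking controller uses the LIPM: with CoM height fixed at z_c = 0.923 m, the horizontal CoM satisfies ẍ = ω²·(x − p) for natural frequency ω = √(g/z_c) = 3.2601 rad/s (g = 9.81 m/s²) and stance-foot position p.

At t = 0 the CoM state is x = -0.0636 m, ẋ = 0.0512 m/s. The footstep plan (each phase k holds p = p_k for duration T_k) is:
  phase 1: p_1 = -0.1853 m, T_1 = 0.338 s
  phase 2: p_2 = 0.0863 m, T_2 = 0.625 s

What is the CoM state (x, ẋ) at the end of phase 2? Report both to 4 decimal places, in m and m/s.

phase 1: p=-0.1853, T=0.338, ωT=1.101914, cosh=1.671078, sinh=1.338843; start (x,ẋ)=(-0.063600, 0.051200) → end (x,ẋ)=(0.039097, 0.616751)
phase 2: p=0.0863, T=0.625, ωT=2.037562, cosh=3.901116, sinh=3.770770; start (x,ẋ)=(0.039097, 0.616751) → end (x,ẋ)=(0.615515, 1.825743)

x = 0.6155, ẋ = 1.8257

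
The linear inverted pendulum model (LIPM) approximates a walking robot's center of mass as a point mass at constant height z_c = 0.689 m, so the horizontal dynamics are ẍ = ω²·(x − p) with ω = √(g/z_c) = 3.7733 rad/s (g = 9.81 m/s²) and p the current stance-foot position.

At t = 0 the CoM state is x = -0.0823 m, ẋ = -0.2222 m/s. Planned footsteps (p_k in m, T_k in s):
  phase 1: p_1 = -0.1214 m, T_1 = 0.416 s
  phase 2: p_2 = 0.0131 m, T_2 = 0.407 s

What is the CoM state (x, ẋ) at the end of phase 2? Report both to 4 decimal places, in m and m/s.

phase 1: p=-0.1214, T=0.416, ωT=1.569693, cosh=2.506640, sinh=2.298531; start (x,ẋ)=(-0.082300, -0.222200) → end (x,ẋ)=(-0.158745, -0.217859)
phase 2: p=0.0131, T=0.407, ωT=1.535733, cosh=2.430014, sinh=2.214716; start (x,ẋ)=(-0.158745, -0.217859) → end (x,ẋ)=(-0.532357, -1.965473)

x = -0.5324, ẋ = -1.9655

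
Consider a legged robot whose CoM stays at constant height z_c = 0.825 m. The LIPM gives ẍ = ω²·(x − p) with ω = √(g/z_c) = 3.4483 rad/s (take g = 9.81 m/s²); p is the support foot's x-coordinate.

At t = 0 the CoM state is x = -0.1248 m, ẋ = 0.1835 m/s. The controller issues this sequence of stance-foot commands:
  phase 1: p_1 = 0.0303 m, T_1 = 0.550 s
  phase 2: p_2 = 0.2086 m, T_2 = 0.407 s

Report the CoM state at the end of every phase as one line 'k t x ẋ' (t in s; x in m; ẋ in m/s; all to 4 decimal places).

phase 1: p=0.0303, T=0.550, ωT=1.896565, cosh=3.406526, sinh=3.256442; start (x,ẋ)=(-0.124800, 0.183500) → end (x,ẋ)=(-0.324762, -1.116550)
phase 2: p=0.2086, T=0.407, ωT=1.403458, cosh=2.157497, sinh=1.911751; start (x,ẋ)=(-0.324762, -1.116550) → end (x,ẋ)=(-1.561146, -5.925028)

1 0.5500 -0.3248 -1.1165
2 0.9570 -1.5611 -5.9250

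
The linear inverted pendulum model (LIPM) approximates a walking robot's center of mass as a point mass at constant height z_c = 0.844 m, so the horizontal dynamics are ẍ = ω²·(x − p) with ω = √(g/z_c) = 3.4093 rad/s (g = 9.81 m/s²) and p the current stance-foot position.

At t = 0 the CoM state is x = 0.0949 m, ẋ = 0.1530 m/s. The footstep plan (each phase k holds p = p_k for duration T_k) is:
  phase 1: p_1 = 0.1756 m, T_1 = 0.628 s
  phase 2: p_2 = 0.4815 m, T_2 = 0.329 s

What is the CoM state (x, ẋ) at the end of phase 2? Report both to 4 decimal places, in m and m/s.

phase 1: p=0.1756, T=0.628, ωT=2.141040, cosh=4.312909, sinh=4.195376; start (x,ẋ)=(0.094900, 0.153000) → end (x,ẋ)=(0.015825, -0.494401)
phase 2: p=0.4815, T=0.329, ωT=1.121660, cosh=1.697842, sinh=1.372103; start (x,ẋ)=(0.015825, -0.494401) → end (x,ẋ)=(-0.508118, -3.017800)

x = -0.5081, ẋ = -3.0178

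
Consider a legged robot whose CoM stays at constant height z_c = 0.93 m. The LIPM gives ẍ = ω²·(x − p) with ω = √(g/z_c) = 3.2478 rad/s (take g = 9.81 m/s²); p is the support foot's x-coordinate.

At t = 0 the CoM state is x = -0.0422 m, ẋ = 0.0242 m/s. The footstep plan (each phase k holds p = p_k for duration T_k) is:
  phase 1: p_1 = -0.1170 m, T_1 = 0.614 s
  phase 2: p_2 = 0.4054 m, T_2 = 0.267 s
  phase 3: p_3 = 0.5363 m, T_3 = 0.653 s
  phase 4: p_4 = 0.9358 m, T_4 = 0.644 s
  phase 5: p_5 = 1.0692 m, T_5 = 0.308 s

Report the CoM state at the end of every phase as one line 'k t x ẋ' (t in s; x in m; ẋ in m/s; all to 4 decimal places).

phase 1: p=-0.1170, T=0.614, ωT=1.994149, cosh=3.741040, sinh=3.604911; start (x,ẋ)=(-0.042200, 0.024200) → end (x,ẋ)=(0.189691, 0.966294)
phase 2: p=0.4054, T=0.267, ωT=0.867163, cosh=1.400145, sinh=0.980003; start (x,ẋ)=(0.189691, 0.966294) → end (x,ẋ)=(0.394949, 0.666380)
phase 3: p=0.5363, T=0.653, ωT=2.120813, cosh=4.228925, sinh=4.108991; start (x,ẋ)=(0.394949, 0.666380) → end (x,ẋ)=(0.781614, 0.931712)
phase 4: p=0.9358, T=0.644, ωT=2.091583, cosh=4.110608, sinh=3.987117; start (x,ẋ)=(0.781614, 0.931712) → end (x,ẋ)=(1.445806, 1.833295)
phase 5: p=1.0692, T=0.308, ωT=1.000322, cosh=1.543460, sinh=1.175699; start (x,ẋ)=(1.445806, 1.833295) → end (x,ẋ)=(2.314125, 4.267660)

1 0.6140 0.1897 0.9663
2 0.8810 0.3949 0.6664
3 1.5340 0.7816 0.9317
4 2.1780 1.4458 1.8333
5 2.4860 2.3141 4.2677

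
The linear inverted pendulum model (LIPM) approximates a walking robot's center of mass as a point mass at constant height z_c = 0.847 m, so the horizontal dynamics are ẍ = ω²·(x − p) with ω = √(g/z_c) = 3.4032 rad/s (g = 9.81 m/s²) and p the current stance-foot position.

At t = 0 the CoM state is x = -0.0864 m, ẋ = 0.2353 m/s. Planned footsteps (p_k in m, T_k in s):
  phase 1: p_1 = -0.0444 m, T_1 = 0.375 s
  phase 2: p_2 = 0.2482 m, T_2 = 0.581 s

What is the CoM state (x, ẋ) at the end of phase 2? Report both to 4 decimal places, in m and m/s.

x = -0.4797, ẋ = -2.3248

phase 1: p=-0.0444, T=0.375, ωT=1.276200, cosh=1.931047, sinh=1.651951; start (x,ẋ)=(-0.086400, 0.235300) → end (x,ẋ)=(-0.011287, 0.218255)
phase 2: p=0.2482, T=0.581, ωT=1.977259, cosh=3.680684, sinh=3.542236; start (x,ẋ)=(-0.011287, 0.218255) → end (x,ẋ)=(-0.479717, -2.324769)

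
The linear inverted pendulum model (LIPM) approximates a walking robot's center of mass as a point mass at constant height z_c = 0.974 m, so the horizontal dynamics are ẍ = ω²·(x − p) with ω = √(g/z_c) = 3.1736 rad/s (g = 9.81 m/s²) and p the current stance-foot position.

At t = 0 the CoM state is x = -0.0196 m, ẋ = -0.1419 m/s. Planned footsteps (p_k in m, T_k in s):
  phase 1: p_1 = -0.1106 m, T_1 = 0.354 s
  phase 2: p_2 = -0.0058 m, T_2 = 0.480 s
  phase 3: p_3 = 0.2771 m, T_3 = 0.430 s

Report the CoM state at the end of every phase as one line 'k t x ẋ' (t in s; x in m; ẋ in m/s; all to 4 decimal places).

phase 1: p=-0.1106, T=0.354, ωT=1.123454, cosh=1.700307, sinh=1.375153; start (x,ẋ)=(-0.019600, -0.141900) → end (x,ẋ)=(-0.017359, 0.155867)
phase 2: p=-0.0058, T=0.480, ωT=1.523328, cosh=2.402726, sinh=2.184741; start (x,ẋ)=(-0.017359, 0.155867) → end (x,ẋ)=(0.073728, 0.294364)
phase 3: p=0.2771, T=0.430, ωT=1.364648, cosh=2.084908, sinh=1.829437; start (x,ẋ)=(0.073728, 0.294364) → end (x,ẋ)=(0.022776, -0.567036)

1 0.3540 -0.0174 0.1559
2 0.8340 0.0737 0.2944
3 1.2640 0.0228 -0.5670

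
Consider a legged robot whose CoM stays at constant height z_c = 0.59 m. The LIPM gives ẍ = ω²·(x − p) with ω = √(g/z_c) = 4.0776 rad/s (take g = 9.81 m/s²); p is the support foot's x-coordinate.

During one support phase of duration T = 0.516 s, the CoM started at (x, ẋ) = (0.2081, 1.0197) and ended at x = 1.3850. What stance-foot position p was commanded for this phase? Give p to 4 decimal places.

ωT = 4.0776·0.516 = 2.104042; cosh(ωT) = 4.160602, sinh(ωT) = 4.038639
x(T) = p + (x₀−p)·cosh(ωT) + (ẋ₀/ω)·sinh(ωT) ⇒ p·(1 − cosh) = x(T) − x₀·cosh − (ẋ₀/ω)·sinh
numerator   = 1.3850 − (0.2081)·4.160602 − (1.0197/4.0776)·4.038639 = -0.490778
denominator = 1 − 4.160602 = -3.160602
p = -0.490778 / -3.160602 = 0.1553

p = 0.1553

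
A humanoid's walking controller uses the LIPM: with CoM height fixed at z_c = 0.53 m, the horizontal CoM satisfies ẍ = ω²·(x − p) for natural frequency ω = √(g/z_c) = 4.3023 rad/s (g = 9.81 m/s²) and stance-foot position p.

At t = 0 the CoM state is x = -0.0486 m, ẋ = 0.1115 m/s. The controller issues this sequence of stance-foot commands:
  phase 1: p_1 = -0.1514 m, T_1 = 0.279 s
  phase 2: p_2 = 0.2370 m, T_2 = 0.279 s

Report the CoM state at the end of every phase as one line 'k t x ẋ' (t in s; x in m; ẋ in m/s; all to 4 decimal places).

1 0.2790 0.0739 0.8698
2 0.5580 0.2469 0.5159

phase 1: p=-0.1514, T=0.279, ωT=1.200342, cosh=1.811171, sinh=1.510080; start (x,ẋ)=(-0.048600, 0.111500) → end (x,ẋ)=(0.073924, 0.869818)
phase 2: p=0.2370, T=0.279, ωT=1.200342, cosh=1.811171, sinh=1.510080; start (x,ẋ)=(0.073924, 0.869818) → end (x,ẋ)=(0.246943, 0.515917)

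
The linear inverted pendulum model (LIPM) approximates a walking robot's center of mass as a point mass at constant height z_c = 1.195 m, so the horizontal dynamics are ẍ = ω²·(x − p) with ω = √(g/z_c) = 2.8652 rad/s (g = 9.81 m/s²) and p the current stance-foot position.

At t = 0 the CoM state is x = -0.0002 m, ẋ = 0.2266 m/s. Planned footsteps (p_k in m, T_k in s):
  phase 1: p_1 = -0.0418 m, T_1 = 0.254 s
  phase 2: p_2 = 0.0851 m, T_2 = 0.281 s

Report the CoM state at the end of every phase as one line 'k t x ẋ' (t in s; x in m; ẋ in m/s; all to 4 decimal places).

1 0.2540 0.0741 0.3839
2 0.5350 0.1902 0.4870

phase 1: p=-0.0418, T=0.254, ωT=0.727761, cosh=1.276714, sinh=0.793725; start (x,ẋ)=(-0.000200, 0.226600) → end (x,ẋ)=(0.074085, 0.383909)
phase 2: p=0.0851, T=0.281, ωT=0.805121, cosh=1.342001, sinh=0.894967; start (x,ẋ)=(0.074085, 0.383909) → end (x,ẋ)=(0.190234, 0.486960)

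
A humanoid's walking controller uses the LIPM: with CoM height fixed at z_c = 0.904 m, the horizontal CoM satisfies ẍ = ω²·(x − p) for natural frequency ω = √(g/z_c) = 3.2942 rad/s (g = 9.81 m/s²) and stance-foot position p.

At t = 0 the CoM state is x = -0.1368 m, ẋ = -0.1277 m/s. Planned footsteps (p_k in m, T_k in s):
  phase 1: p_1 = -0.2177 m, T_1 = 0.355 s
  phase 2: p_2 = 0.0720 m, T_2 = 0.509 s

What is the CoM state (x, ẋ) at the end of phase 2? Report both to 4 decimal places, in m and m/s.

x = -0.3635, ẋ = -1.2790

phase 1: p=-0.2177, T=0.355, ωT=1.169441, cosh=1.765366, sinh=1.454826; start (x,ẋ)=(-0.136800, -0.127700) → end (x,ẋ)=(-0.131278, 0.162275)
phase 2: p=0.0720, T=0.509, ωT=1.676748, cosh=2.767558, sinh=2.580577; start (x,ẋ)=(-0.131278, 0.162275) → end (x,ẋ)=(-0.363463, -1.278951)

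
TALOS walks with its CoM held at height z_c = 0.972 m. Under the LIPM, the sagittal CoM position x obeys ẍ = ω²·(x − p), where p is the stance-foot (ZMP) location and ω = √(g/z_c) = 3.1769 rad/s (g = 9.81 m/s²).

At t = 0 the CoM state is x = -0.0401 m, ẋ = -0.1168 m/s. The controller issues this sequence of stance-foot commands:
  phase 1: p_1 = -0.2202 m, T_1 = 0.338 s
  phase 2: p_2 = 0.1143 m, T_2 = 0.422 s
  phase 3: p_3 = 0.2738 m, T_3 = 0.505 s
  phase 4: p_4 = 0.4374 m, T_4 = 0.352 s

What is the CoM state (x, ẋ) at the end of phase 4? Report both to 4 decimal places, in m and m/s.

x = 1.4100, ẋ = 3.3072

phase 1: p=-0.2202, T=0.338, ωT=1.073792, cosh=1.634083, sinh=1.292373; start (x,ẋ)=(-0.040100, -0.116800) → end (x,ẋ)=(0.026584, 0.548583)
phase 2: p=0.1143, T=0.422, ωT=1.340652, cosh=2.041604, sinh=1.779929; start (x,ẋ)=(0.026584, 0.548583) → end (x,ẋ)=(0.242574, 0.623984)
phase 3: p=0.2738, T=0.505, ωT=1.604334, cosh=2.587786, sinh=2.386762; start (x,ẋ)=(0.242574, 0.623984) → end (x,ẋ)=(0.661784, 1.377965)
phase 4: p=0.4374, T=0.352, ωT=1.118269, cosh=1.693199, sinh=1.366354; start (x,ẋ)=(0.661784, 1.377965) → end (x,ẋ)=(1.409977, 3.307170)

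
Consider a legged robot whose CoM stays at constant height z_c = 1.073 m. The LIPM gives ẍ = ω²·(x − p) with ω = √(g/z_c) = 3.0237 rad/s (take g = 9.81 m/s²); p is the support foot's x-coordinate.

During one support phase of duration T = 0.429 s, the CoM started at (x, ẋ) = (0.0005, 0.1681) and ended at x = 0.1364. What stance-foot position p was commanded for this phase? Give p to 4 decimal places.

ωT = 3.0237·0.429 = 1.297167; cosh(ωT) = 1.966111, sinh(ωT) = 1.692806
x(T) = p + (x₀−p)·cosh(ωT) + (ẋ₀/ω)·sinh(ωT) ⇒ p·(1 − cosh) = x(T) − x₀·cosh − (ẋ₀/ω)·sinh
numerator   = 0.1364 − (0.0005)·1.966111 − (0.1681/3.0237)·1.692806 = 0.041307
denominator = 1 − 1.966111 = -0.966111
p = 0.041307 / -0.966111 = -0.0428

p = -0.0428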